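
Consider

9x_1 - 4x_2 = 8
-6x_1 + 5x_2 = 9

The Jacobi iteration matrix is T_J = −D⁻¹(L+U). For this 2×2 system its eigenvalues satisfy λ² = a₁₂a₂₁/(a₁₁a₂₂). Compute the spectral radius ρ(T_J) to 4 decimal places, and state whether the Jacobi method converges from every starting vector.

0.7303

a₁₂a₂₁/(a₁₁a₂₂) = (-4)·(-6) / ((9)·(5)) = 0.533333
ρ = √|0.533333| = √0.533333 = 0.7303
ρ < 1, so Jacobi converges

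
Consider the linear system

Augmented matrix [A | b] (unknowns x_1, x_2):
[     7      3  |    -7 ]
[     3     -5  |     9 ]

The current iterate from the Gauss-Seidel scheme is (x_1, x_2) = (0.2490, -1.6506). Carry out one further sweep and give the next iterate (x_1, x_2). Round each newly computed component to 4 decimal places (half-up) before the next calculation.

One sweep:
  x_1 = (-7 - (3)·-1.6506) / (7) = -0.2926
  x_2 = (9 - (3)·-0.2926) / (-5) = -1.9756

(-0.2926, -1.9756)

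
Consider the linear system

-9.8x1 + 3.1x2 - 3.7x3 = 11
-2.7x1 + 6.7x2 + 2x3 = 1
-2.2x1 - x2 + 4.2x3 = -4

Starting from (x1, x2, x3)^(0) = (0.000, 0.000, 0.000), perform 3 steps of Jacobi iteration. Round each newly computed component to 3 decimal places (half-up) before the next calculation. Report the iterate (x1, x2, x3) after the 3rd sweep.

Iteration 1:
  x1 = (11 - (3.1)·0.000 - (-3.7)·0.000) / (-9.8) = -1.122
  x2 = (1 - (-2.7)·0.000 - (2)·0.000) / (6.7) = 0.149
  x3 = (-4 - (-2.2)·0.000 - (-1)·0.000) / (4.2) = -0.952
Iteration 2:
  x1 = (11 - (3.1)·0.149 - (-3.7)·-0.952) / (-9.8) = -0.716
  x2 = (1 - (-2.7)·-1.122 - (2)·-0.952) / (6.7) = -0.019
  x3 = (-4 - (-2.2)·-1.122 - (-1)·0.149) / (4.2) = -1.505
Iteration 3:
  x1 = (11 - (3.1)·-0.019 - (-3.7)·-1.505) / (-9.8) = -0.560
  x2 = (1 - (-2.7)·-0.716 - (2)·-1.505) / (6.7) = 0.310
  x3 = (-4 - (-2.2)·-0.716 - (-1)·-0.019) / (4.2) = -1.332

(-0.560, 0.310, -1.332)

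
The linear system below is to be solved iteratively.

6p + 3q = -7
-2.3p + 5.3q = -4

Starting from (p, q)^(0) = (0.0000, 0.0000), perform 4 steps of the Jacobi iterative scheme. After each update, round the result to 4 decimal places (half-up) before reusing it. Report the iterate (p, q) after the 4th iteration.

Iteration 1:
  p = (-7 - (3)·0.0000) / (6) = -1.1667
  q = (-4 - (-2.3)·0.0000) / (5.3) = -0.7547
Iteration 2:
  p = (-7 - (3)·-0.7547) / (6) = -0.7893
  q = (-4 - (-2.3)·-1.1667) / (5.3) = -1.2610
Iteration 3:
  p = (-7 - (3)·-1.2610) / (6) = -0.5362
  q = (-4 - (-2.3)·-0.7893) / (5.3) = -1.0972
Iteration 4:
  p = (-7 - (3)·-1.0972) / (6) = -0.6181
  q = (-4 - (-2.3)·-0.5362) / (5.3) = -0.9874

(-0.6181, -0.9874)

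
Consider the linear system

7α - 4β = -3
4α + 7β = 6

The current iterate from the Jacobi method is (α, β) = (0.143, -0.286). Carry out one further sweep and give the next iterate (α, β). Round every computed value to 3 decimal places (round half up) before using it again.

One sweep:
  α = (-3 - (-4)·-0.286) / (7) = -0.592
  β = (6 - (4)·0.143) / (7) = 0.775

(-0.592, 0.775)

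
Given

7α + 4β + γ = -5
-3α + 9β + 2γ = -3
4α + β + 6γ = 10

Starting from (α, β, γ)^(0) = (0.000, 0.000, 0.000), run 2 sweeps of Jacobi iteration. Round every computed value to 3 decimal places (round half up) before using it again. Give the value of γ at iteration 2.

Iteration 1:
  α = (-5 - (4)·0.000 - (1)·0.000) / (7) = -0.714
  β = (-3 - (-3)·0.000 - (2)·0.000) / (9) = -0.333
  γ = (10 - (4)·0.000 - (1)·0.000) / (6) = 1.667
Iteration 2:
  α = (-5 - (4)·-0.333 - (1)·1.667) / (7) = -0.762
  β = (-3 - (-3)·-0.714 - (2)·1.667) / (9) = -0.942
  γ = (10 - (4)·-0.714 - (1)·-0.333) / (6) = 2.198

2.198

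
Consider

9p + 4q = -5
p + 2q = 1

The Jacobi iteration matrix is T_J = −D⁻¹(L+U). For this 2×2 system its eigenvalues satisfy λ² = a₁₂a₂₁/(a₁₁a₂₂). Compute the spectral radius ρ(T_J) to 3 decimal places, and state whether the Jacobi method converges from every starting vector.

0.471

a₁₂a₂₁/(a₁₁a₂₂) = (4)·(1) / ((9)·(2)) = 0.222222
ρ = √|0.222222| = √0.222222 = 0.471
ρ < 1, so Jacobi converges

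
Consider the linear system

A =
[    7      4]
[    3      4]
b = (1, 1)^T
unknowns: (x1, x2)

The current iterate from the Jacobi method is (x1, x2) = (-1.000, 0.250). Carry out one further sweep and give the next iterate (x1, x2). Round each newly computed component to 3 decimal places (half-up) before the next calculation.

(0.000, 1.000)

One sweep:
  x1 = (1 - (4)·0.250) / (7) = 0.000
  x2 = (1 - (3)·-1.000) / (4) = 1.000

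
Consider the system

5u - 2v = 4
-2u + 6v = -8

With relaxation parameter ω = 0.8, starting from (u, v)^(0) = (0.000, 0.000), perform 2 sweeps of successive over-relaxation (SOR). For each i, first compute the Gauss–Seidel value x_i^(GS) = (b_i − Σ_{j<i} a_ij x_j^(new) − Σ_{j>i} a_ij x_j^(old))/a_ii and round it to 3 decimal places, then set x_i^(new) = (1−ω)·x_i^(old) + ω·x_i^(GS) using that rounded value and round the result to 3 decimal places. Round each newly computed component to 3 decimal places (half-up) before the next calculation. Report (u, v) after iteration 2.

Iteration 1:
  u: GS value = (4 - (-2)·0.000) / (5) = 0.800;  u ← (1−ω)·0.000 + ω·0.800 = 0.640
  v: GS value = (-8 - (-2)·0.640) / (6) = -1.120;  v ← (1−ω)·0.000 + ω·-1.120 = -0.896
Iteration 2:
  u: GS value = (4 - (-2)·-0.896) / (5) = 0.442;  u ← (1−ω)·0.640 + ω·0.442 = 0.482
  v: GS value = (-8 - (-2)·0.482) / (6) = -1.173;  v ← (1−ω)·-0.896 + ω·-1.173 = -1.118

(0.482, -1.118)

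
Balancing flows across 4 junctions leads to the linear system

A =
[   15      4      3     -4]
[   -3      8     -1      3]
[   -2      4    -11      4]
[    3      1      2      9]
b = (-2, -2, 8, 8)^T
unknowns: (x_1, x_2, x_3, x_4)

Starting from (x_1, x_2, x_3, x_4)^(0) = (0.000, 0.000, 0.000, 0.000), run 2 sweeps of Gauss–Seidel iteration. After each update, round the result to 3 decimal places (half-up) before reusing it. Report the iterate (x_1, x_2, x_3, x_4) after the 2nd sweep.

Iteration 1:
  x_1 = (-2 - (4)·0.000 - (3)·0.000 - (-4)·0.000) / (15) = -0.133
  x_2 = (-2 - (-3)·-0.133 - (-1)·0.000 - (3)·0.000) / (8) = -0.300
  x_3 = (8 - (-2)·-0.133 - (4)·-0.300 - (4)·0.000) / (-11) = -0.812
  x_4 = (8 - (3)·-0.133 - (1)·-0.300 - (2)·-0.812) / (9) = 1.147
Iteration 2:
  x_1 = (-2 - (4)·-0.300 - (3)·-0.812 - (-4)·1.147) / (15) = 0.415
  x_2 = (-2 - (-3)·0.415 - (-1)·-0.812 - (3)·1.147) / (8) = -0.626
  x_3 = (8 - (-2)·0.415 - (4)·-0.626 - (4)·1.147) / (-11) = -0.613
  x_4 = (8 - (3)·0.415 - (1)·-0.626 - (2)·-0.613) / (9) = 0.956

(0.415, -0.626, -0.613, 0.956)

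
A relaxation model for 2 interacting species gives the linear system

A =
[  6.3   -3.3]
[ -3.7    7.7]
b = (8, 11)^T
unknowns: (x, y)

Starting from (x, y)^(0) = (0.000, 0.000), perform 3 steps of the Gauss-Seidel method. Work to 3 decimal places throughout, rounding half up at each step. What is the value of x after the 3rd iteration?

Iteration 1:
  x = (8 - (-3.3)·0.000) / (6.3) = 1.270
  y = (11 - (-3.7)·1.270) / (7.7) = 2.039
Iteration 2:
  x = (8 - (-3.3)·2.039) / (6.3) = 2.338
  y = (11 - (-3.7)·2.338) / (7.7) = 2.552
Iteration 3:
  x = (8 - (-3.3)·2.552) / (6.3) = 2.607
  y = (11 - (-3.7)·2.607) / (7.7) = 2.681

2.607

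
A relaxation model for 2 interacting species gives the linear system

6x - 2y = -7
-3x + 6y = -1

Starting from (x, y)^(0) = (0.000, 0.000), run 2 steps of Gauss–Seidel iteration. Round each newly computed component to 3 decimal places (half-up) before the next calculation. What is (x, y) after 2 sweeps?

(-1.417, -0.875)

Iteration 1:
  x = (-7 - (-2)·0.000) / (6) = -1.167
  y = (-1 - (-3)·-1.167) / (6) = -0.750
Iteration 2:
  x = (-7 - (-2)·-0.750) / (6) = -1.417
  y = (-1 - (-3)·-1.417) / (6) = -0.875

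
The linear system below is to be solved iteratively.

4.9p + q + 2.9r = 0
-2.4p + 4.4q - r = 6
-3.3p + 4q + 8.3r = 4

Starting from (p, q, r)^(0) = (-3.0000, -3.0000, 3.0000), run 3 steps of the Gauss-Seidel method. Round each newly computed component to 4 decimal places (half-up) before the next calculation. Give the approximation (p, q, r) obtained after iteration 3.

(-0.2064, 1.2308, -0.1933)

Iteration 1:
  p = (0 - (1)·-3.0000 - (2.9)·3.0000) / (4.9) = -1.1633
  q = (6 - (-2.4)·-1.1633 - (-1)·3.0000) / (4.4) = 1.4109
  r = (4 - (-3.3)·-1.1633 - (4)·1.4109) / (8.3) = -0.6605
Iteration 2:
  p = (0 - (1)·1.4109 - (2.9)·-0.6605) / (4.9) = 0.1030
  q = (6 - (-2.4)·0.1030 - (-1)·-0.6605) / (4.4) = 1.2697
  r = (4 - (-3.3)·0.1030 - (4)·1.2697) / (8.3) = -0.0890
Iteration 3:
  p = (0 - (1)·1.2697 - (2.9)·-0.0890) / (4.9) = -0.2064
  q = (6 - (-2.4)·-0.2064 - (-1)·-0.0890) / (4.4) = 1.2308
  r = (4 - (-3.3)·-0.2064 - (4)·1.2308) / (8.3) = -0.1933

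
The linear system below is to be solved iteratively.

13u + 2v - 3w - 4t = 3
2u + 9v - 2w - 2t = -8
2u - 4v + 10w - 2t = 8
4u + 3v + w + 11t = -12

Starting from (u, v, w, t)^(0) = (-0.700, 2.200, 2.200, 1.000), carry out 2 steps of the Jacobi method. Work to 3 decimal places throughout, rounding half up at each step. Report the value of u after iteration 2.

Iteration 1:
  u = (3 - (2)·2.200 - (-3)·2.200 - (-4)·1.000) / (13) = 0.708
  v = (-8 - (2)·-0.700 - (-2)·2.200 - (-2)·1.000) / (9) = -0.022
  w = (8 - (2)·-0.700 - (-4)·2.200 - (-2)·1.000) / (10) = 2.020
  t = (-12 - (4)·-0.700 - (3)·2.200 - (1)·2.200) / (11) = -1.636
Iteration 2:
  u = (3 - (2)·-0.022 - (-3)·2.020 - (-4)·-1.636) / (13) = 0.197
  v = (-8 - (2)·0.708 - (-2)·2.020 - (-2)·-1.636) / (9) = -0.961
  w = (8 - (2)·0.708 - (-4)·-0.022 - (-2)·-1.636) / (10) = 0.322
  t = (-12 - (4)·0.708 - (3)·-0.022 - (1)·2.020) / (11) = -1.526

0.197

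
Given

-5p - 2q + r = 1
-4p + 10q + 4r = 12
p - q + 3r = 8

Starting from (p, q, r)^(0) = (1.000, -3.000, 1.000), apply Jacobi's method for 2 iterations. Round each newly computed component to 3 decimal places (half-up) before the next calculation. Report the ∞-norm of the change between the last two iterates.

1.613

Iteration 1:
  p = (1 - (-2)·-3.000 - (1)·1.000) / (-5) = 1.200
  q = (12 - (-4)·1.000 - (4)·1.000) / (10) = 1.200
  r = (8 - (1)·1.000 - (-1)·-3.000) / (3) = 1.333
Iteration 2:
  p = (1 - (-2)·1.200 - (1)·1.333) / (-5) = -0.413
  q = (12 - (-4)·1.200 - (4)·1.333) / (10) = 1.147
  r = (8 - (1)·1.200 - (-1)·1.200) / (3) = 2.667
Change: (-1.613, -0.053, 1.334) → max |·| = 1.613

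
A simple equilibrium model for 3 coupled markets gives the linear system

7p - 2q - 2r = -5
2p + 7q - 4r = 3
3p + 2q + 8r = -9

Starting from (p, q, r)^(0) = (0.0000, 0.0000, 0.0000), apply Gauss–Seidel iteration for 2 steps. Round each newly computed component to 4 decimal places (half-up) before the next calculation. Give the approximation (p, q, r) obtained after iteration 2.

Iteration 1:
  p = (-5 - (-2)·0.0000 - (-2)·0.0000) / (7) = -0.7143
  q = (3 - (2)·-0.7143 - (-4)·0.0000) / (7) = 0.6327
  r = (-9 - (3)·-0.7143 - (2)·0.6327) / (8) = -1.0153
Iteration 2:
  p = (-5 - (-2)·0.6327 - (-2)·-1.0153) / (7) = -0.8236
  q = (3 - (2)·-0.8236 - (-4)·-1.0153) / (7) = 0.0837
  r = (-9 - (3)·-0.8236 - (2)·0.0837) / (8) = -0.8371

(-0.8236, 0.0837, -0.8371)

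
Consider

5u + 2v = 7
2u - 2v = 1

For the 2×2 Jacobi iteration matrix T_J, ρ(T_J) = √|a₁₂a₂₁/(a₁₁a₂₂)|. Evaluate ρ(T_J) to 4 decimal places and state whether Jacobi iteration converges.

0.6325

a₁₂a₂₁/(a₁₁a₂₂) = (2)·(2) / ((5)·(-2)) = -0.400000
ρ = √|-0.400000| = √0.400000 = 0.6325
ρ < 1, so Jacobi converges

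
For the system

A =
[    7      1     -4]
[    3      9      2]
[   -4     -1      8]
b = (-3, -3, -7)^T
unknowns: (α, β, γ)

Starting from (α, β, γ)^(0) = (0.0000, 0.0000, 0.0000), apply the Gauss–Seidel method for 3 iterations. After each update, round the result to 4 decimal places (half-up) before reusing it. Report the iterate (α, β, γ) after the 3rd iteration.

(-1.2435, 0.3837, -1.4488)

Iteration 1:
  α = (-3 - (1)·0.0000 - (-4)·0.0000) / (7) = -0.4286
  β = (-3 - (3)·-0.4286 - (2)·0.0000) / (9) = -0.1905
  γ = (-7 - (-4)·-0.4286 - (-1)·-0.1905) / (8) = -1.1131
Iteration 2:
  α = (-3 - (1)·-0.1905 - (-4)·-1.1131) / (7) = -1.0374
  β = (-3 - (3)·-1.0374 - (2)·-1.1131) / (9) = 0.2598
  γ = (-7 - (-4)·-1.0374 - (-1)·0.2598) / (8) = -1.3612
Iteration 3:
  α = (-3 - (1)·0.2598 - (-4)·-1.3612) / (7) = -1.2435
  β = (-3 - (3)·-1.2435 - (2)·-1.3612) / (9) = 0.3837
  γ = (-7 - (-4)·-1.2435 - (-1)·0.3837) / (8) = -1.4488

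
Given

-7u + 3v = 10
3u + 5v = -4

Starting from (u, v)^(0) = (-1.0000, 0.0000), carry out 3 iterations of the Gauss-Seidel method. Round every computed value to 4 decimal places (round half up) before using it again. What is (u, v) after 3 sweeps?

(-1.4104, 0.0462)

Iteration 1:
  u = (10 - (3)·0.0000) / (-7) = -1.4286
  v = (-4 - (3)·-1.4286) / (5) = 0.0572
Iteration 2:
  u = (10 - (3)·0.0572) / (-7) = -1.4041
  v = (-4 - (3)·-1.4041) / (5) = 0.0425
Iteration 3:
  u = (10 - (3)·0.0425) / (-7) = -1.4104
  v = (-4 - (3)·-1.4104) / (5) = 0.0462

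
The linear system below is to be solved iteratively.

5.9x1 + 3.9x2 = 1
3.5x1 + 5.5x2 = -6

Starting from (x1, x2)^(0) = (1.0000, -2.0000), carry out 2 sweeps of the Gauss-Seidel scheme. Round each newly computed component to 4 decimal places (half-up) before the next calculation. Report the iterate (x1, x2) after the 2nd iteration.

Iteration 1:
  x1 = (1 - (3.9)·-2.0000) / (5.9) = 1.4915
  x2 = (-6 - (3.5)·1.4915) / (5.5) = -2.0400
Iteration 2:
  x1 = (1 - (3.9)·-2.0400) / (5.9) = 1.5180
  x2 = (-6 - (3.5)·1.5180) / (5.5) = -2.0569

(1.5180, -2.0569)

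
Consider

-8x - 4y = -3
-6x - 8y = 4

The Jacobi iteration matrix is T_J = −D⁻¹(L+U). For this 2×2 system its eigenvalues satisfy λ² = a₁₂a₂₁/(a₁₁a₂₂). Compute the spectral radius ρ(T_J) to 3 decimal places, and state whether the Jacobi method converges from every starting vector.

0.612

a₁₂a₂₁/(a₁₁a₂₂) = (-4)·(-6) / ((-8)·(-8)) = 0.375000
ρ = √|0.375000| = √0.375000 = 0.612
ρ < 1, so Jacobi converges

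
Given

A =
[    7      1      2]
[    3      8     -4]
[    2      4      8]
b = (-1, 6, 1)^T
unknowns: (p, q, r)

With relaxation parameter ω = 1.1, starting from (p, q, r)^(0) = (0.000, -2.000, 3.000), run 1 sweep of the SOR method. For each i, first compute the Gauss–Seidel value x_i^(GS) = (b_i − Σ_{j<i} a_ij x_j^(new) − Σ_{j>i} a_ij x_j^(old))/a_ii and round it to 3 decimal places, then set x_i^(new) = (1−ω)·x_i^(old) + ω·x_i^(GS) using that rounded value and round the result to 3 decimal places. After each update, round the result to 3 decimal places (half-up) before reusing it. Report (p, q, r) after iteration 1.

Iteration 1:
  p: GS value = (-1 - (1)·-2.000 - (2)·3.000) / (7) = -0.714;  p ← (1−ω)·0.000 + ω·-0.714 = -0.785
  q: GS value = (6 - (3)·-0.785 - (-4)·3.000) / (8) = 2.544;  q ← (1−ω)·-2.000 + ω·2.544 = 2.998
  r: GS value = (1 - (2)·-0.785 - (4)·2.998) / (8) = -1.178;  r ← (1−ω)·3.000 + ω·-1.178 = -1.596

(-0.785, 2.998, -1.596)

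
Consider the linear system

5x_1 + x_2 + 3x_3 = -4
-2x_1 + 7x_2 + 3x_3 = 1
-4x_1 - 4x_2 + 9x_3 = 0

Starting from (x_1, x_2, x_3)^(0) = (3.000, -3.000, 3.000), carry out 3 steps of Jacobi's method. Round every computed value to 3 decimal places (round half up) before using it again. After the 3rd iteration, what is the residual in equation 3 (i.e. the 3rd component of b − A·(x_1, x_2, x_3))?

Iteration 1:
  x_1 = (-4 - (1)·-3.000 - (3)·3.000) / (5) = -2.000
  x_2 = (1 - (-2)·3.000 - (3)·3.000) / (7) = -0.286
  x_3 = (0 - (-4)·3.000 - (-4)·-3.000) / (9) = 0.000
Iteration 2:
  x_1 = (-4 - (1)·-0.286 - (3)·0.000) / (5) = -0.743
  x_2 = (1 - (-2)·-2.000 - (3)·0.000) / (7) = -0.429
  x_3 = (0 - (-4)·-2.000 - (-4)·-0.286) / (9) = -1.016
Iteration 3:
  x_1 = (-4 - (1)·-0.429 - (3)·-1.016) / (5) = -0.105
  x_2 = (1 - (-2)·-0.743 - (3)·-1.016) / (7) = 0.366
  x_3 = (0 - (-4)·-0.743 - (-4)·-0.429) / (9) = -0.521
Residual b − A·x = (-2.278, -0.209, 5.733)

5.733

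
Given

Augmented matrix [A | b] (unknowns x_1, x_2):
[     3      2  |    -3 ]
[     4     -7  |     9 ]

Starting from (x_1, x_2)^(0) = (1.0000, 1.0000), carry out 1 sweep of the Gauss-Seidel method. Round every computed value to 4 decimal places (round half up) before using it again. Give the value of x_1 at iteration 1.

Iteration 1:
  x_1 = (-3 - (2)·1.0000) / (3) = -1.6667
  x_2 = (9 - (4)·-1.6667) / (-7) = -2.2381

-1.6667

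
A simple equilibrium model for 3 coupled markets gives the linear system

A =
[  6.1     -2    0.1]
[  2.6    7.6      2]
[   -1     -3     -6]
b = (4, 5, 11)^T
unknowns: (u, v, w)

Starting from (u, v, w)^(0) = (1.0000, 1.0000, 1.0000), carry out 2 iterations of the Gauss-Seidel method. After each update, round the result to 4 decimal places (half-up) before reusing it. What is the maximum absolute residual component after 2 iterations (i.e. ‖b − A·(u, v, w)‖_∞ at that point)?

1.8088

Iteration 1:
  u = (4 - (-2)·1.0000 - (0.1)·1.0000) / (6.1) = 0.9672
  v = (5 - (2.6)·0.9672 - (2)·1.0000) / (7.6) = 0.0639
  w = (11 - (-1)·0.9672 - (-3)·0.0639) / (-6) = -2.0265
Iteration 2:
  u = (4 - (-2)·0.0639 - (0.1)·-2.0265) / (6.1) = 0.7099
  v = (5 - (2.6)·0.7099 - (2)·-2.0265) / (7.6) = 0.9483
  w = (11 - (-1)·0.7099 - (-3)·0.9483) / (-6) = -2.4258
Residual b − A·x = (1.8088, 0.7988, 0.0000); ∞-norm = 1.8088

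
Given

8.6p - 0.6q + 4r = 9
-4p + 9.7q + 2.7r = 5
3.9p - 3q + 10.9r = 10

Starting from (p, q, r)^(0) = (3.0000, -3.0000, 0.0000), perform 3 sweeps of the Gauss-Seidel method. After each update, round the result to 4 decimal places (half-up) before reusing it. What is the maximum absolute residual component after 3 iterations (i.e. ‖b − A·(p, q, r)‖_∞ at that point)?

0.0102

Iteration 1:
  p = (9 - (-0.6)·-3.0000 - (4)·0.0000) / (8.6) = 0.8372
  q = (5 - (-4)·0.8372 - (2.7)·0.0000) / (9.7) = 0.8607
  r = (10 - (3.9)·0.8372 - (-3)·0.8607) / (10.9) = 0.8548
Iteration 2:
  p = (9 - (-0.6)·0.8607 - (4)·0.8548) / (8.6) = 0.7090
  q = (5 - (-4)·0.7090 - (2.7)·0.8548) / (9.7) = 0.5699
  r = (10 - (3.9)·0.7090 - (-3)·0.5699) / (10.9) = 0.8206
Iteration 3:
  p = (9 - (-0.6)·0.5699 - (4)·0.8206) / (8.6) = 0.7046
  q = (5 - (-4)·0.7046 - (2.7)·0.8206) / (9.7) = 0.5776
  r = (10 - (3.9)·0.7046 - (-3)·0.5776) / (10.9) = 0.8243
Residual b − A·x = (-0.0102, -0.0099, 0.0000); ∞-norm = 0.0102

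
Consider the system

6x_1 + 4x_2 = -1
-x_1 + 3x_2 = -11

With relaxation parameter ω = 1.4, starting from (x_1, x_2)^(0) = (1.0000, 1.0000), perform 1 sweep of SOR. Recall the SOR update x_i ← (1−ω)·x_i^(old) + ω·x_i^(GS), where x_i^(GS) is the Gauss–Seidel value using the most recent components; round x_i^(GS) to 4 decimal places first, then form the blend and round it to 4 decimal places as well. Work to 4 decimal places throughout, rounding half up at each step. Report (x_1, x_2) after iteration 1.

Iteration 1:
  x_1: GS value = (-1 - (4)·1.0000) / (6) = -0.8333;  x_1 ← (1−ω)·1.0000 + ω·-0.8333 = -1.5666
  x_2: GS value = (-11 - (-1)·-1.5666) / (3) = -4.1889;  x_2 ← (1−ω)·1.0000 + ω·-4.1889 = -6.2645

(-1.5666, -6.2645)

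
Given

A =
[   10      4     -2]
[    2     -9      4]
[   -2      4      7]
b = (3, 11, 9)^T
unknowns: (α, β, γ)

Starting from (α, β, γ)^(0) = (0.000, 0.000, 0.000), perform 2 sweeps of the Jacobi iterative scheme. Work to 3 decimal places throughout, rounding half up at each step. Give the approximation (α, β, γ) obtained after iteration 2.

Iteration 1:
  α = (3 - (4)·0.000 - (-2)·0.000) / (10) = 0.300
  β = (11 - (2)·0.000 - (4)·0.000) / (-9) = -1.222
  γ = (9 - (-2)·0.000 - (4)·0.000) / (7) = 1.286
Iteration 2:
  α = (3 - (4)·-1.222 - (-2)·1.286) / (10) = 1.046
  β = (11 - (2)·0.300 - (4)·1.286) / (-9) = -0.584
  γ = (9 - (-2)·0.300 - (4)·-1.222) / (7) = 2.070

(1.046, -0.584, 2.070)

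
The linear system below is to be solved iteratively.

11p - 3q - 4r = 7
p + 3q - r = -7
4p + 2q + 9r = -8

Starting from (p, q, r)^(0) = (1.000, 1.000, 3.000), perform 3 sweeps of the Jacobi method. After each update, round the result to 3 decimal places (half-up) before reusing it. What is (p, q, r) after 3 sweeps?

(-0.835, -2.674, 0.064)

Iteration 1:
  p = (7 - (-3)·1.000 - (-4)·3.000) / (11) = 2.000
  q = (-7 - (1)·1.000 - (-1)·3.000) / (3) = -1.667
  r = (-8 - (4)·1.000 - (2)·1.000) / (9) = -1.556
Iteration 2:
  p = (7 - (-3)·-1.667 - (-4)·-1.556) / (11) = -0.384
  q = (-7 - (1)·2.000 - (-1)·-1.556) / (3) = -3.519
  r = (-8 - (4)·2.000 - (2)·-1.667) / (9) = -1.407
Iteration 3:
  p = (7 - (-3)·-3.519 - (-4)·-1.407) / (11) = -0.835
  q = (-7 - (1)·-0.384 - (-1)·-1.407) / (3) = -2.674
  r = (-8 - (4)·-0.384 - (2)·-3.519) / (9) = 0.064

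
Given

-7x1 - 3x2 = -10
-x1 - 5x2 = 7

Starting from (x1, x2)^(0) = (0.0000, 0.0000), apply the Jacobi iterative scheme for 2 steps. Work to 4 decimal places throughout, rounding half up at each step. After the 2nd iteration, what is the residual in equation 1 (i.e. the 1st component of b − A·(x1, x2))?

-0.8569

Iteration 1:
  x1 = (-10 - (-3)·0.0000) / (-7) = 1.4286
  x2 = (7 - (-1)·0.0000) / (-5) = -1.4000
Iteration 2:
  x1 = (-10 - (-3)·-1.4000) / (-7) = 2.0286
  x2 = (7 - (-1)·1.4286) / (-5) = -1.6857
Residual b − A·x = (-0.8569, 0.6001)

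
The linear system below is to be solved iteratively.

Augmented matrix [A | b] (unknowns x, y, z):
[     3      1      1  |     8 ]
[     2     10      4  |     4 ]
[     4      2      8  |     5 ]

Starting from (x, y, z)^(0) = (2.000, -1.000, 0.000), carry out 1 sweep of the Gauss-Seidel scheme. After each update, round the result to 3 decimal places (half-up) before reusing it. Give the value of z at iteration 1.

-0.825

Iteration 1:
  x = (8 - (1)·-1.000 - (1)·0.000) / (3) = 3.000
  y = (4 - (2)·3.000 - (4)·0.000) / (10) = -0.200
  z = (5 - (4)·3.000 - (2)·-0.200) / (8) = -0.825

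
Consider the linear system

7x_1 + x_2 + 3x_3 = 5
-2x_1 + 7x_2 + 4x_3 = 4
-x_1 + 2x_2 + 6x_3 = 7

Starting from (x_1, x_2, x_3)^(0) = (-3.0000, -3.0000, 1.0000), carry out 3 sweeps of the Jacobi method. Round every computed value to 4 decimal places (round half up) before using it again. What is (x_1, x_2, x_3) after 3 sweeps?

Iteration 1:
  x_1 = (5 - (1)·-3.0000 - (3)·1.0000) / (7) = 0.7143
  x_2 = (4 - (-2)·-3.0000 - (4)·1.0000) / (7) = -0.8571
  x_3 = (7 - (-1)·-3.0000 - (2)·-3.0000) / (6) = 1.6667
Iteration 2:
  x_1 = (5 - (1)·-0.8571 - (3)·1.6667) / (7) = 0.1224
  x_2 = (4 - (-2)·0.7143 - (4)·1.6667) / (7) = -0.1769
  x_3 = (7 - (-1)·0.7143 - (2)·-0.8571) / (6) = 1.5714
Iteration 3:
  x_1 = (5 - (1)·-0.1769 - (3)·1.5714) / (7) = 0.0661
  x_2 = (4 - (-2)·0.1224 - (4)·1.5714) / (7) = -0.2915
  x_3 = (7 - (-1)·0.1224 - (2)·-0.1769) / (6) = 1.2460

(0.0661, -0.2915, 1.2460)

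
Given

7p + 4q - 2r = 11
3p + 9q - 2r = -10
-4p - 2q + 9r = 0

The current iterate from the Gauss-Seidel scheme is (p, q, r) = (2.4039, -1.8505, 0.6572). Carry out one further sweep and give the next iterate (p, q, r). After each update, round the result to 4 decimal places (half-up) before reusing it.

One sweep:
  p = (11 - (4)·-1.8505 - (-2)·0.6572) / (7) = 2.8166
  q = (-10 - (3)·2.8166 - (-2)·0.6572) / (9) = -1.9039
  r = (0 - (-4)·2.8166 - (-2)·-1.9039) / (9) = 0.8287

(2.8166, -1.9039, 0.8287)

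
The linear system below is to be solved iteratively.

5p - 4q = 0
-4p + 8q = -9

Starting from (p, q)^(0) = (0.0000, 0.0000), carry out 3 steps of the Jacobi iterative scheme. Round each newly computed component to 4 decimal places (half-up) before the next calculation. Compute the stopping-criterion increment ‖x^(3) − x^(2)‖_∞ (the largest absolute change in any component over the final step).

Iteration 1:
  p = (0 - (-4)·0.0000) / (5) = 0.0000
  q = (-9 - (-4)·0.0000) / (8) = -1.1250
Iteration 2:
  p = (0 - (-4)·-1.1250) / (5) = -0.9000
  q = (-9 - (-4)·0.0000) / (8) = -1.1250
Iteration 3:
  p = (0 - (-4)·-1.1250) / (5) = -0.9000
  q = (-9 - (-4)·-0.9000) / (8) = -1.5750
Change: (0.0000, -0.4500) → max |·| = 0.4500

0.4500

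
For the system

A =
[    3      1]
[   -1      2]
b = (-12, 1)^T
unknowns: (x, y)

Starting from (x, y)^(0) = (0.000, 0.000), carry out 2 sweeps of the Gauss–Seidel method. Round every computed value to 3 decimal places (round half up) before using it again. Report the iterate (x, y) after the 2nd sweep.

Iteration 1:
  x = (-12 - (1)·0.000) / (3) = -4.000
  y = (1 - (-1)·-4.000) / (2) = -1.500
Iteration 2:
  x = (-12 - (1)·-1.500) / (3) = -3.500
  y = (1 - (-1)·-3.500) / (2) = -1.250

(-3.500, -1.250)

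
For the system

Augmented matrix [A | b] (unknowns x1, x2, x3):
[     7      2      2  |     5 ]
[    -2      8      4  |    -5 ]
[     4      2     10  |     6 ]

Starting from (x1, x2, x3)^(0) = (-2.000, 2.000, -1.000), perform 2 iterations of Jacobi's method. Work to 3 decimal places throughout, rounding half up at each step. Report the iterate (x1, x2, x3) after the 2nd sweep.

Iteration 1:
  x1 = (5 - (2)·2.000 - (2)·-1.000) / (7) = 0.429
  x2 = (-5 - (-2)·-2.000 - (4)·-1.000) / (8) = -0.625
  x3 = (6 - (4)·-2.000 - (2)·2.000) / (10) = 1.000
Iteration 2:
  x1 = (5 - (2)·-0.625 - (2)·1.000) / (7) = 0.607
  x2 = (-5 - (-2)·0.429 - (4)·1.000) / (8) = -1.018
  x3 = (6 - (4)·0.429 - (2)·-0.625) / (10) = 0.553

(0.607, -1.018, 0.553)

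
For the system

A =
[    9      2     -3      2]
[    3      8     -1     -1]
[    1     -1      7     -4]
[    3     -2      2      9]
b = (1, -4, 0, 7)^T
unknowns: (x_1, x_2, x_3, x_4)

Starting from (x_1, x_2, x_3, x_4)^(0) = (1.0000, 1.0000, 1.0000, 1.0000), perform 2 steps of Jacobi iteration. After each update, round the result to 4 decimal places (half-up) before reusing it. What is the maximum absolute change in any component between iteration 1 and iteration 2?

0.4067

Iteration 1:
  x_1 = (1 - (2)·1.0000 - (-3)·1.0000 - (2)·1.0000) / (9) = 0.0000
  x_2 = (-4 - (3)·1.0000 - (-1)·1.0000 - (-1)·1.0000) / (8) = -0.6250
  x_3 = (0 - (1)·1.0000 - (-1)·1.0000 - (-4)·1.0000) / (7) = 0.5714
  x_4 = (7 - (3)·1.0000 - (-2)·1.0000 - (2)·1.0000) / (9) = 0.4444
Iteration 2:
  x_1 = (1 - (2)·-0.6250 - (-3)·0.5714 - (2)·0.4444) / (9) = 0.3417
  x_2 = (-4 - (3)·0.0000 - (-1)·0.5714 - (-1)·0.4444) / (8) = -0.3730
  x_3 = (0 - (1)·0.0000 - (-1)·-0.6250 - (-4)·0.4444) / (7) = 0.1647
  x_4 = (7 - (3)·0.0000 - (-2)·-0.6250 - (2)·0.5714) / (9) = 0.5119
Change: (0.3417, 0.2520, -0.4067, 0.0675) → max |·| = 0.4067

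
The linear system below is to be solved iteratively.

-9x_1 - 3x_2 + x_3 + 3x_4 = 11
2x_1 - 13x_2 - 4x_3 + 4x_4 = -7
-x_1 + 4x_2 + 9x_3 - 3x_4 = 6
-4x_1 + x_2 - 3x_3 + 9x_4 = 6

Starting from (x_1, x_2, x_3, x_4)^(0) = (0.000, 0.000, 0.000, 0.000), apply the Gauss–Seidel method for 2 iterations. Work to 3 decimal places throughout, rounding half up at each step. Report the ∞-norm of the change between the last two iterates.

0.092

Iteration 1:
  x_1 = (11 - (-3)·0.000 - (1)·0.000 - (3)·0.000) / (-9) = -1.222
  x_2 = (-7 - (2)·-1.222 - (-4)·0.000 - (4)·0.000) / (-13) = 0.350
  x_3 = (6 - (-1)·-1.222 - (4)·0.350 - (-3)·0.000) / (9) = 0.375
  x_4 = (6 - (-4)·-1.222 - (1)·0.350 - (-3)·0.375) / (9) = 0.210
Iteration 2:
  x_1 = (11 - (-3)·0.350 - (1)·0.375 - (3)·0.210) / (-9) = -1.227
  x_2 = (-7 - (2)·-1.227 - (-4)·0.375 - (4)·0.210) / (-13) = 0.299
  x_3 = (6 - (-1)·-1.227 - (4)·0.299 - (-3)·0.210) / (9) = 0.467
  x_4 = (6 - (-4)·-1.227 - (1)·0.299 - (-3)·0.467) / (9) = 0.244
Change: (-0.005, -0.051, 0.092, 0.034) → max |·| = 0.092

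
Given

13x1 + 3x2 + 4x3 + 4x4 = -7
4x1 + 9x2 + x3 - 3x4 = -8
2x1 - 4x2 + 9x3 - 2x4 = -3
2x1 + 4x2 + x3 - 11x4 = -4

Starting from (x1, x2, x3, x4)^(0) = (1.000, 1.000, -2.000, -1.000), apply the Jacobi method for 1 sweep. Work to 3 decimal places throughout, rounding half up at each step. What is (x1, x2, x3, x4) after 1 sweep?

(0.154, -1.444, -0.333, 0.727)

Iteration 1:
  x1 = (-7 - (3)·1.000 - (4)·-2.000 - (4)·-1.000) / (13) = 0.154
  x2 = (-8 - (4)·1.000 - (1)·-2.000 - (-3)·-1.000) / (9) = -1.444
  x3 = (-3 - (2)·1.000 - (-4)·1.000 - (-2)·-1.000) / (9) = -0.333
  x4 = (-4 - (2)·1.000 - (4)·1.000 - (1)·-2.000) / (-11) = 0.727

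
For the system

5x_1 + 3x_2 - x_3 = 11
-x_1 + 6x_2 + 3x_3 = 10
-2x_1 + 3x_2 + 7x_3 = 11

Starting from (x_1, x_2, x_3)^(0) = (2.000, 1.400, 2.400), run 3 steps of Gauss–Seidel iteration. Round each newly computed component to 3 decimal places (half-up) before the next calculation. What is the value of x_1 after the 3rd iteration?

1.857

Iteration 1:
  x_1 = (11 - (3)·1.400 - (-1)·2.400) / (5) = 1.840
  x_2 = (10 - (-1)·1.840 - (3)·2.400) / (6) = 0.773
  x_3 = (11 - (-2)·1.840 - (3)·0.773) / (7) = 1.766
Iteration 2:
  x_1 = (11 - (3)·0.773 - (-1)·1.766) / (5) = 2.089
  x_2 = (10 - (-1)·2.089 - (3)·1.766) / (6) = 1.132
  x_3 = (11 - (-2)·2.089 - (3)·1.132) / (7) = 1.683
Iteration 3:
  x_1 = (11 - (3)·1.132 - (-1)·1.683) / (5) = 1.857
  x_2 = (10 - (-1)·1.857 - (3)·1.683) / (6) = 1.135
  x_3 = (11 - (-2)·1.857 - (3)·1.135) / (7) = 1.616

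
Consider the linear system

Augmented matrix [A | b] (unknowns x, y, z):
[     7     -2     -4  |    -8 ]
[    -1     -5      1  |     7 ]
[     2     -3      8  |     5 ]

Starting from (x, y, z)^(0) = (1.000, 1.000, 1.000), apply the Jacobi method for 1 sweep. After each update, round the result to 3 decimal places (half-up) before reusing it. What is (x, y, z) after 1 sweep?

(-0.286, -1.400, 0.750)

Iteration 1:
  x = (-8 - (-2)·1.000 - (-4)·1.000) / (7) = -0.286
  y = (7 - (-1)·1.000 - (1)·1.000) / (-5) = -1.400
  z = (5 - (2)·1.000 - (-3)·1.000) / (8) = 0.750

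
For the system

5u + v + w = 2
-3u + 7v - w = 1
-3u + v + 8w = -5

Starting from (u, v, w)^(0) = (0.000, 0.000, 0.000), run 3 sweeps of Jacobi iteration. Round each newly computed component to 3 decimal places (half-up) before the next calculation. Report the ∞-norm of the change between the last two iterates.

Iteration 1:
  u = (2 - (1)·0.000 - (1)·0.000) / (5) = 0.400
  v = (1 - (-3)·0.000 - (-1)·0.000) / (7) = 0.143
  w = (-5 - (-3)·0.000 - (1)·0.000) / (8) = -0.625
Iteration 2:
  u = (2 - (1)·0.143 - (1)·-0.625) / (5) = 0.496
  v = (1 - (-3)·0.400 - (-1)·-0.625) / (7) = 0.225
  w = (-5 - (-3)·0.400 - (1)·0.143) / (8) = -0.493
Iteration 3:
  u = (2 - (1)·0.225 - (1)·-0.493) / (5) = 0.454
  v = (1 - (-3)·0.496 - (-1)·-0.493) / (7) = 0.285
  w = (-5 - (-3)·0.496 - (1)·0.225) / (8) = -0.467
Change: (-0.042, 0.060, 0.026) → max |·| = 0.060

0.060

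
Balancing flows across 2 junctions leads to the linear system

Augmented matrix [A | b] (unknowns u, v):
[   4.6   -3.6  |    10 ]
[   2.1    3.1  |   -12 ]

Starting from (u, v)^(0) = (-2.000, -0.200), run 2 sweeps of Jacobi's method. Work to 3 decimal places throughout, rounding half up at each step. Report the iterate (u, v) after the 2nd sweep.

(0.205, -5.237)

Iteration 1:
  u = (10 - (-3.6)·-0.200) / (4.6) = 2.017
  v = (-12 - (2.1)·-2.000) / (3.1) = -2.516
Iteration 2:
  u = (10 - (-3.6)·-2.516) / (4.6) = 0.205
  v = (-12 - (2.1)·2.017) / (3.1) = -5.237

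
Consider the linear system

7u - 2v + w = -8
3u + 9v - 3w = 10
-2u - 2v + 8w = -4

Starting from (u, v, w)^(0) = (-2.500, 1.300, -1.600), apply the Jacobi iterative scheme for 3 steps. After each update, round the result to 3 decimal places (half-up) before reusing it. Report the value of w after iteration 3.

-0.400

Iteration 1:
  u = (-8 - (-2)·1.300 - (1)·-1.600) / (7) = -0.543
  v = (10 - (3)·-2.500 - (-3)·-1.600) / (9) = 1.411
  w = (-4 - (-2)·-2.500 - (-2)·1.300) / (8) = -0.800
Iteration 2:
  u = (-8 - (-2)·1.411 - (1)·-0.800) / (7) = -0.625
  v = (10 - (3)·-0.543 - (-3)·-0.800) / (9) = 1.025
  w = (-4 - (-2)·-0.543 - (-2)·1.411) / (8) = -0.283
Iteration 3:
  u = (-8 - (-2)·1.025 - (1)·-0.283) / (7) = -0.810
  v = (10 - (3)·-0.625 - (-3)·-0.283) / (9) = 1.225
  w = (-4 - (-2)·-0.625 - (-2)·1.025) / (8) = -0.400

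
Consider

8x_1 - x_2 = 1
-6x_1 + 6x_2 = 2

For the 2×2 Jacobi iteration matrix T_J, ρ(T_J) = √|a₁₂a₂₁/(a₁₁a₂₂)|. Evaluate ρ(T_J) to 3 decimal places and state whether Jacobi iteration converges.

0.354

a₁₂a₂₁/(a₁₁a₂₂) = (-1)·(-6) / ((8)·(6)) = 0.125000
ρ = √|0.125000| = √0.125000 = 0.354
ρ < 1, so Jacobi converges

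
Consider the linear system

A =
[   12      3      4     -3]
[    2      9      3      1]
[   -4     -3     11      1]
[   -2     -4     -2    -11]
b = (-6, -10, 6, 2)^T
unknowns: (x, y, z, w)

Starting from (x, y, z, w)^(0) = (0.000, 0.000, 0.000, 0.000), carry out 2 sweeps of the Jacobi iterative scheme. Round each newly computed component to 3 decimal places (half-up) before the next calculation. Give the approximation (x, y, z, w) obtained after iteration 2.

Iteration 1:
  x = (-6 - (3)·0.000 - (4)·0.000 - (-3)·0.000) / (12) = -0.500
  y = (-10 - (2)·0.000 - (3)·0.000 - (1)·0.000) / (9) = -1.111
  z = (6 - (-4)·0.000 - (-3)·0.000 - (1)·0.000) / (11) = 0.545
  w = (2 - (-2)·0.000 - (-4)·0.000 - (-2)·0.000) / (-11) = -0.182
Iteration 2:
  x = (-6 - (3)·-1.111 - (4)·0.545 - (-3)·-0.182) / (12) = -0.449
  y = (-10 - (2)·-0.500 - (3)·0.545 - (1)·-0.182) / (9) = -1.161
  z = (6 - (-4)·-0.500 - (-3)·-1.111 - (1)·-0.182) / (11) = 0.077
  w = (2 - (-2)·-0.500 - (-4)·-1.111 - (-2)·0.545) / (-11) = 0.214

(-0.449, -1.161, 0.077, 0.214)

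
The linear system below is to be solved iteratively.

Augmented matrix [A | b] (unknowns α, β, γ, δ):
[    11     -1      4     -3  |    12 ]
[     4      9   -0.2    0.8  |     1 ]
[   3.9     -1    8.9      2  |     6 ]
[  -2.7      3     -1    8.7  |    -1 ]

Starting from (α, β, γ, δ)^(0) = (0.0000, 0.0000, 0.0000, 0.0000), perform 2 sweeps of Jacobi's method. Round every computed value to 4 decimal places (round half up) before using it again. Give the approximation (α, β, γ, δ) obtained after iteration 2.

(0.8245, -0.3485, 0.2344, 0.2628)

Iteration 1:
  α = (12 - (-1)·0.0000 - (4)·0.0000 - (-3)·0.0000) / (11) = 1.0909
  β = (1 - (4)·0.0000 - (-0.2)·0.0000 - (0.8)·0.0000) / (9) = 0.1111
  γ = (6 - (3.9)·0.0000 - (-1)·0.0000 - (2)·0.0000) / (8.9) = 0.6742
  δ = (-1 - (-2.7)·0.0000 - (3)·0.0000 - (-1)·0.0000) / (8.7) = -0.1149
Iteration 2:
  α = (12 - (-1)·0.1111 - (4)·0.6742 - (-3)·-0.1149) / (11) = 0.8245
  β = (1 - (4)·1.0909 - (-0.2)·0.6742 - (0.8)·-0.1149) / (9) = -0.3485
  γ = (6 - (3.9)·1.0909 - (-1)·0.1111 - (2)·-0.1149) / (8.9) = 0.2344
  δ = (-1 - (-2.7)·1.0909 - (3)·0.1111 - (-1)·0.6742) / (8.7) = 0.2628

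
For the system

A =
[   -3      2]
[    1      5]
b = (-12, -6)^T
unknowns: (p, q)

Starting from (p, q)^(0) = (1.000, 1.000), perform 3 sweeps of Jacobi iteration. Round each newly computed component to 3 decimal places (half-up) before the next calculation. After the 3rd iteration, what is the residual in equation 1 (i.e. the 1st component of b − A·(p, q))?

-0.640

Iteration 1:
  p = (-12 - (2)·1.000) / (-3) = 4.667
  q = (-6 - (1)·1.000) / (5) = -1.400
Iteration 2:
  p = (-12 - (2)·-1.400) / (-3) = 3.067
  q = (-6 - (1)·4.667) / (5) = -2.133
Iteration 3:
  p = (-12 - (2)·-2.133) / (-3) = 2.578
  q = (-6 - (1)·3.067) / (5) = -1.813
Residual b − A·x = (-0.640, 0.487)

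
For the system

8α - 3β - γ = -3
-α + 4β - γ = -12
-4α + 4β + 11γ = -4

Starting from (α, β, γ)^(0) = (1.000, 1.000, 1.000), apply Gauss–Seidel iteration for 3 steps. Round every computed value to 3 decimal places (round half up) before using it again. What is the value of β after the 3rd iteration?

Iteration 1:
  α = (-3 - (-3)·1.000 - (-1)·1.000) / (8) = 0.125
  β = (-12 - (-1)·0.125 - (-1)·1.000) / (4) = -2.719
  γ = (-4 - (-4)·0.125 - (4)·-2.719) / (11) = 0.671
Iteration 2:
  α = (-3 - (-3)·-2.719 - (-1)·0.671) / (8) = -1.311
  β = (-12 - (-1)·-1.311 - (-1)·0.671) / (4) = -3.160
  γ = (-4 - (-4)·-1.311 - (4)·-3.160) / (11) = 0.309
Iteration 3:
  α = (-3 - (-3)·-3.160 - (-1)·0.309) / (8) = -1.521
  β = (-12 - (-1)·-1.521 - (-1)·0.309) / (4) = -3.303
  γ = (-4 - (-4)·-1.521 - (4)·-3.303) / (11) = 0.284

-3.303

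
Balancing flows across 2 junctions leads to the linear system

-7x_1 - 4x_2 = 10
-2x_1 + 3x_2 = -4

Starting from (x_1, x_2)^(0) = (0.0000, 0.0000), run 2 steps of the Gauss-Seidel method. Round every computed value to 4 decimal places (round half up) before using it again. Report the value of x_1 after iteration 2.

-0.1225

Iteration 1:
  x_1 = (10 - (-4)·0.0000) / (-7) = -1.4286
  x_2 = (-4 - (-2)·-1.4286) / (3) = -2.2857
Iteration 2:
  x_1 = (10 - (-4)·-2.2857) / (-7) = -0.1225
  x_2 = (-4 - (-2)·-0.1225) / (3) = -1.4150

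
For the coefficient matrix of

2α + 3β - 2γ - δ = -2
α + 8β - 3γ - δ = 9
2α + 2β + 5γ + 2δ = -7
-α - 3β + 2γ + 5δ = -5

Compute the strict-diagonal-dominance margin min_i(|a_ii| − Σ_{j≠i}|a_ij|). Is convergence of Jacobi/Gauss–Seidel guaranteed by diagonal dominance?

-4

row 1: |2| − (3+2+1) = -4
row 2: |8| − (1+3+1) = 3
row 3: |5| − (2+2+2) = -1
row 4: |5| − (1+3+2) = -1
minimum over rows = -4 → not strictly diagonally dominant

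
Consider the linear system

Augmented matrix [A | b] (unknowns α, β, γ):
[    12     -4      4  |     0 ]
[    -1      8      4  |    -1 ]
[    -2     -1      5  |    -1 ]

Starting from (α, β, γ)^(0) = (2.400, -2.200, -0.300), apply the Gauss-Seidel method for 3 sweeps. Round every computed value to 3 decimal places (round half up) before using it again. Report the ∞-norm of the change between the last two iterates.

0.179

Iteration 1:
  α = (0 - (-4)·-2.200 - (4)·-0.300) / (12) = -0.633
  β = (-1 - (-1)·-0.633 - (4)·-0.300) / (8) = -0.054
  γ = (-1 - (-2)·-0.633 - (-1)·-0.054) / (5) = -0.464
Iteration 2:
  α = (0 - (-4)·-0.054 - (4)·-0.464) / (12) = 0.137
  β = (-1 - (-1)·0.137 - (4)·-0.464) / (8) = 0.124
  γ = (-1 - (-2)·0.137 - (-1)·0.124) / (5) = -0.120
Iteration 3:
  α = (0 - (-4)·0.124 - (4)·-0.120) / (12) = 0.081
  β = (-1 - (-1)·0.081 - (4)·-0.120) / (8) = -0.055
  γ = (-1 - (-2)·0.081 - (-1)·-0.055) / (5) = -0.179
Change: (-0.056, -0.179, -0.059) → max |·| = 0.179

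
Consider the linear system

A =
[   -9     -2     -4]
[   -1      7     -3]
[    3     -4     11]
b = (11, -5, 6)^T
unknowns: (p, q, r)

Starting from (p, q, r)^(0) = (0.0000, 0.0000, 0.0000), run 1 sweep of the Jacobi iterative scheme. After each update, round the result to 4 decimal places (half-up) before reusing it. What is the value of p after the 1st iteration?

Iteration 1:
  p = (11 - (-2)·0.0000 - (-4)·0.0000) / (-9) = -1.2222
  q = (-5 - (-1)·0.0000 - (-3)·0.0000) / (7) = -0.7143
  r = (6 - (3)·0.0000 - (-4)·0.0000) / (11) = 0.5455

-1.2222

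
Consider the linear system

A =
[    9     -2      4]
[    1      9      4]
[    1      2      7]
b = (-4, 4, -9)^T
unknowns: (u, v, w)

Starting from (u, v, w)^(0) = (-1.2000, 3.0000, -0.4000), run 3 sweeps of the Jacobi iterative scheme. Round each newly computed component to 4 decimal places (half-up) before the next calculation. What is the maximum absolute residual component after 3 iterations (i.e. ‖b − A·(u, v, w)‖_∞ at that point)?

Iteration 1:
  u = (-4 - (-2)·3.0000 - (4)·-0.4000) / (9) = 0.4000
  v = (4 - (1)·-1.2000 - (4)·-0.4000) / (9) = 0.7556
  w = (-9 - (1)·-1.2000 - (2)·3.0000) / (7) = -1.9714
Iteration 2:
  u = (-4 - (-2)·0.7556 - (4)·-1.9714) / (9) = 0.5996
  v = (4 - (1)·0.4000 - (4)·-1.9714) / (9) = 1.2762
  w = (-9 - (1)·0.4000 - (2)·0.7556) / (7) = -1.5587
Iteration 3:
  u = (-4 - (-2)·1.2762 - (4)·-1.5587) / (9) = 0.5319
  v = (4 - (1)·0.5996 - (4)·-1.5587) / (9) = 1.0706
  w = (-9 - (1)·0.5996 - (2)·1.2762) / (7) = -1.7360
Residual b − A·x = (0.2981, 0.7767, 0.4789); ∞-norm = 0.7767

0.7767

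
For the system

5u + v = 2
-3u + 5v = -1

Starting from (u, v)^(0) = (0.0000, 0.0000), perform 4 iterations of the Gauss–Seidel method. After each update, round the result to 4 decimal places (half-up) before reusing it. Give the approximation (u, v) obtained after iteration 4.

Iteration 1:
  u = (2 - (1)·0.0000) / (5) = 0.4000
  v = (-1 - (-3)·0.4000) / (5) = 0.0400
Iteration 2:
  u = (2 - (1)·0.0400) / (5) = 0.3920
  v = (-1 - (-3)·0.3920) / (5) = 0.0352
Iteration 3:
  u = (2 - (1)·0.0352) / (5) = 0.3930
  v = (-1 - (-3)·0.3930) / (5) = 0.0358
Iteration 4:
  u = (2 - (1)·0.0358) / (5) = 0.3928
  v = (-1 - (-3)·0.3928) / (5) = 0.0357

(0.3928, 0.0357)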